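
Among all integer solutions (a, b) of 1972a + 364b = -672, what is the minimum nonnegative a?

77

gcd(1972, 364):
  1972 = 5*364 + 152
  364 = 2*152 + 60
  152 = 2*60 + 32
  60 = 1*32 + 28
  32 = 1*28 + 4
  28 = 7*4
so gcd(1972, 364) = 4.
4 divides -672, so solutions exist.
Back-substitute for Bézout coefficients:
  4 = 32 - 1*28
  ... = 1972*(12) + 364*(-65)
Scale by -672/4 = -168: (a₀, b₀) = (-2016, 10920).
General solution: a = -2016 + 91t, b = 10920 - 493t for integer t.
a ≥ 0: smallest is -2016 mod 91 = 77 (at t = 23), with b = -419.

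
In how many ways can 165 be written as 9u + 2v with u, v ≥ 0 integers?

9

gcd(9, 2):
  9 = 4·2 + 1
  2 = 2·1
so gcd(9, 2) = 1.
Back-substitute for Bézout coefficients:
  1 = 9 - 4·2
  ... = 9·(1) + 2·(-4)
Scale by 165: one solution is (165, -660). Reduce u mod 2: (1, 78).
General: u = 1 + 2t, v = 78 - 9t.
u ≥ 0 ⇒ t ≥ 0; v ≥ 0 ⇒ t ≤ 8. So t ∈ [0, 8]: 9 solutions.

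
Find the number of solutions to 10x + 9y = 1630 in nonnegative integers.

19

gcd(10, 9) = 1.
By Bézout, 10·(1) + 9·(-1) = 1.
One solution: (1, 180).
General: x = 1 + 9t, y = 180 - 10t.
x ≥ 0 ⇒ t ≥ 0; y ≥ 0 ⇒ t ≤ 18. So t ∈ [0, 18]: 19 solutions.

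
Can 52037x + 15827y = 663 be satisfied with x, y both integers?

yes

gcd(52037, 15827) = 17  (52037 = 3*15827 + 4556, 15827 = 3*4556 + 2159, 4556 = 2*2159 + 238, 2159 = 9*238 + 17, 238 = 14*17).
17 divides 663, so integer solutions exist.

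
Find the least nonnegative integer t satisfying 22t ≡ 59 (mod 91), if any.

gcd(91, 22) = 1.
1 divides 59, so solutions exist.
By Bézout, 22·(29) + 91·(-7) = 1.
So 22·(29) ≡ 1 (mod 91); multiply by 59: t ≡ 1711 (mod 91).
Smallest nonnegative: t = 1711 mod 91 = 73.

73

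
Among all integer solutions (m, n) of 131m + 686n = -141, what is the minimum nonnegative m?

gcd(686, 131):
  686 = 5×131 + 31
  131 = 4×31 + 7
  31 = 4×7 + 3
  7 = 2×3 + 1
  3 = 3×1
so gcd(686, 131) = 1.
1 divides -141, so solutions exist.
Back-substitute for Bézout coefficients:
  1 = 7 - 2×3
  ... = 131×(199) + 686×(-38)
Scale by -141/1 = -141: (m₀, n₀) = (-28059, 5358).
General solution: m = -28059 + 686t, n = 5358 - 131t for integer t.
m ≥ 0: smallest is -28059 mod 686 = 67 (at t = 41), with n = -13.

67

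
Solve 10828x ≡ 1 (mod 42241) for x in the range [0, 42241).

gcd(42241, 10828) = 1.
By Bézout, 10828*(-4654) + 42241*(1193) = 1.
So 10828*-4654 ≡ 1 (mod 42241), and -4654 mod 42241 = 37587.

37587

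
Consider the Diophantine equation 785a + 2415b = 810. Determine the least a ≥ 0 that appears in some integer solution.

201

gcd(2415, 785) = 5  (2415 = 3*785 + 60, 785 = 13*60 + 5, 60 = 12*5).
5 divides 810, so solutions exist.
Back-substituting, 785*(40) + 2415*(-13) = 5.
Scale by 810/5 = 162: (a₀, b₀) = (6480, -2106).
General solution: a = 6480 + 483t, b = -2106 - 157t for integer t.
a ≥ 0: smallest is 6480 mod 483 = 201 (at t = -13), with b = -65.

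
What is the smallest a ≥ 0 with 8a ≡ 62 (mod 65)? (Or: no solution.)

24

gcd(65, 8):
  65 = 8×8 + 1
  8 = 8×1
so gcd(65, 8) = 1.
1 divides 62, so solutions exist.
Back-substitute for Bézout coefficients:
  1 = 65 - 8×8
  ... = 8×(-8) + 65×(1)
So 8×(-8) ≡ 1 (mod 65); multiply by 62: a ≡ -496 (mod 65).
Smallest nonnegative: a = -496 mod 65 = 24.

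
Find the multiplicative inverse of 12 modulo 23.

gcd(23, 12) = 1  (23 = 1×12 + 11, 12 = 1×11 + 1, 11 = 11×1).
Back-substituting, 12×(2) + 23×(-1) = 1.
So 12×2 ≡ 1 (mod 23), and 2 mod 23 = 2.

2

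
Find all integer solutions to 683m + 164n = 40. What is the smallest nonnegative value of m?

gcd(683, 164) = 1.
1 divides 40, so solutions exist.
By Bézout, 683×(79) + 164×(-329) = 1.
Scale by 40/1 = 40: (m₀, n₀) = (3160, -13160).
General solution: m = 3160 + 164t, n = -13160 - 683t for integer t.
m ≥ 0: smallest is 3160 mod 164 = 44 (at t = -19), with n = -183.

44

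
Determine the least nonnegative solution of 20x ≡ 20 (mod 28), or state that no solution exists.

gcd(28, 20) = 4.
4 divides 20, so solutions exist.
By Bézout, 20·(3) + 28·(-2) = 4.
So 20·(3) ≡ 4 (mod 28); multiply by 5: x ≡ 15 (mod 7).
Smallest nonnegative: x = 15 mod 7 = 1.

1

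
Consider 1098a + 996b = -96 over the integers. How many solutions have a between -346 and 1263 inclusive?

9

gcd(1098, 996):
  1098 = 1*996 + 102
  996 = 9*102 + 78
  102 = 1*78 + 24
  78 = 3*24 + 6
  24 = 4*6
so gcd(1098, 996) = 6.
Back-substitute for Bézout coefficients:
  6 = 78 - 3*24
  ... = 1098*(-39) + 996*(43)
Scale by -16: particular solution (624, -688); reduce a mod 166: (126, -139).
General solution: a = 126 + 166t, b = -139 - 183t for integer t.
-346 ≤ 126 + 166t ≤ 1263 gives t ∈ [-2, 6], which is 9 values.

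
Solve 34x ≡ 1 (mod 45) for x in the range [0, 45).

4

gcd(45, 34) = 1.
By Bézout, 34*(4) + 45*(-3) = 1.
So 34*4 ≡ 1 (mod 45), and 4 mod 45 = 4.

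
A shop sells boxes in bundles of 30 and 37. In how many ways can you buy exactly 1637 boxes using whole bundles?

2

Need nonnegative integers with 30j + 37k = 1637.
gcd(30, 37) = 1, and 30·(-16) + 37·(13) = 1.
So (j₀, k₀) = (-26192, 21281); general j = -26192 + 37t, k = 21281 - 30t.
j ≥ 0 ⇒ t ≥ 708; k ≥ 0 ⇒ t ≤ 709. That's 2 values of t.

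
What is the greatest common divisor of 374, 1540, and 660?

22

gcd(1540, 374) = 22  (1540 = 4·374 + 44, 374 = 8·44 + 22, 44 = 2·22).
gcd(22, 660) = 22.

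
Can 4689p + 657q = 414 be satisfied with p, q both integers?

yes

gcd(4689, 657) = 9  (4689 = 7×657 + 90, 657 = 7×90 + 27, 90 = 3×27 + 9, 27 = 3×9).
9 divides 414, so integer solutions exist.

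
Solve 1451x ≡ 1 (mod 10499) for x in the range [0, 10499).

7337

gcd(10499, 1451) = 1  (10499 = 7·1451 + 342, 1451 = 4·342 + 83, 342 = 4·83 + 10, 83 = 8·10 + 3, 10 = 3·3 + 1, 3 = 3·1).
Back-substituting, 1451·(-3162) + 10499·(437) = 1.
So 1451·-3162 ≡ 1 (mod 10499), and -3162 mod 10499 = 7337.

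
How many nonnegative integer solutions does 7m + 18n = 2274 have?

18

gcd(18, 7):
  18 = 2·7 + 4
  7 = 1·4 + 3
  4 = 1·3 + 1
  3 = 3·1
so gcd(18, 7) = 1.
Back-substitute for Bézout coefficients:
  1 = 4 - 1·3
  ... = 7·(-5) + 18·(2)
Scale by 2274: one solution is (-11370, 4548). Reduce m mod 18: (6, 124).
General: m = 6 + 18t, n = 124 - 7t.
m ≥ 0 ⇒ t ≥ 0; n ≥ 0 ⇒ t ≤ 17. So t ∈ [0, 17]: 18 solutions.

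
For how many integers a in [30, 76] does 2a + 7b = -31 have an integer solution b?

gcd(7, 2):
  7 = 3*2 + 1
  2 = 2*1
so gcd(7, 2) = 1.
Back-substitute for Bézout coefficients:
  1 = 7 - 3*2
  ... = 2*(-3) + 7*(1)
Scale by -31: particular solution (93, -31); reduce a mod 7: (2, -5).
General solution: a = 2 + 7t, b = -5 - 2t for integer t.
30 ≤ 2 + 7t ≤ 76 gives t ∈ [4, 10], which is 7 values.

7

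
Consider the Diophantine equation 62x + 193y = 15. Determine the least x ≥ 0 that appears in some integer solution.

159

gcd(193, 62):
  193 = 3·62 + 7
  62 = 8·7 + 6
  7 = 1·6 + 1
  6 = 6·1
so gcd(193, 62) = 1.
1 divides 15, so solutions exist.
Back-substitute for Bézout coefficients:
  1 = 7 - 1·6
  ... = 62·(-28) + 193·(9)
Scale by 15/1 = 15: (x₀, y₀) = (-420, 135).
General solution: x = -420 + 193t, y = 135 - 62t for integer t.
x ≥ 0: smallest is -420 mod 193 = 159 (at t = 3), with y = -51.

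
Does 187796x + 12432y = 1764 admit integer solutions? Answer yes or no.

gcd(187796, 12432) = 28  (187796 = 15·12432 + 1316, 12432 = 9·1316 + 588, 1316 = 2·588 + 140, 588 = 4·140 + 28, 140 = 5·28).
28 divides 1764, so integer solutions exist.

yes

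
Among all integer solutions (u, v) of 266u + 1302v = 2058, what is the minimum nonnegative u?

42

gcd(1302, 266):
  1302 = 4*266 + 238
  266 = 1*238 + 28
  238 = 8*28 + 14
  28 = 2*14
so gcd(1302, 266) = 14.
14 divides 2058, so solutions exist.
Back-substitute for Bézout coefficients:
  14 = 238 - 8*28
  ... = 266*(-44) + 1302*(9)
Scale by 2058/14 = 147: (u₀, v₀) = (-6468, 1323).
General solution: u = -6468 + 93t, v = 1323 - 19t for integer t.
u ≥ 0: smallest is -6468 mod 93 = 42 (at t = 70), with v = -7.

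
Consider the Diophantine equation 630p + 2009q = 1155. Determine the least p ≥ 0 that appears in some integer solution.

gcd(2009, 630):
  2009 = 3*630 + 119
  630 = 5*119 + 35
  119 = 3*35 + 14
  35 = 2*14 + 7
  14 = 2*7
so gcd(2009, 630) = 7.
7 divides 1155, so solutions exist.
Back-substitute for Bézout coefficients:
  7 = 35 - 2*14
  ... = 630*(118) + 2009*(-37)
Scale by 1155/7 = 165: (p₀, q₀) = (19470, -6105).
General solution: p = 19470 + 287t, q = -6105 - 90t for integer t.
p ≥ 0: smallest is 19470 mod 287 = 241 (at t = -67), with q = -75.

241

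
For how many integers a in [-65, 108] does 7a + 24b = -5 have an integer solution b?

gcd(24, 7) = 1.
By Bézout, 7×(7) + 24×(-2) = 1.
Particular solution: (13, -4).
General solution: a = 13 + 24t, b = -4 - 7t for integer t.
-65 ≤ 13 + 24t ≤ 108 gives t ∈ [-3, 3], which is 7 values.

7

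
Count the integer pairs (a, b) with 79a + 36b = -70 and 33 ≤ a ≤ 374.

gcd(79, 36):
  79 = 2×36 + 7
  36 = 5×7 + 1
  7 = 7×1
so gcd(79, 36) = 1.
Back-substitute for Bézout coefficients:
  1 = 36 - 5×7
  ... = 79×(-5) + 36×(11)
Scale by -70: particular solution (350, -770); reduce a mod 36: (26, -59).
General solution: a = 26 + 36t, b = -59 - 79t for integer t.
33 ≤ 26 + 36t ≤ 374 gives t ∈ [1, 9], which is 9 values.

9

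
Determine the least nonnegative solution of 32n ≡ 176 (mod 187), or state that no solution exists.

99

gcd(187, 32):
  187 = 5·32 + 27
  32 = 1·27 + 5
  27 = 5·5 + 2
  5 = 2·2 + 1
  2 = 2·1
so gcd(187, 32) = 1.
1 divides 176, so solutions exist.
Back-substitute for Bézout coefficients:
  1 = 5 - 2·2
  ... = 32·(76) + 187·(-13)
So 32·(76) ≡ 1 (mod 187); multiply by 176: n ≡ 13376 (mod 187).
Smallest nonnegative: n = 13376 mod 187 = 99.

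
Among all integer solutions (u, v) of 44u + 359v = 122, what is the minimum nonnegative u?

117

gcd(359, 44):
  359 = 8·44 + 7
  44 = 6·7 + 2
  7 = 3·2 + 1
  2 = 2·1
so gcd(359, 44) = 1.
1 divides 122, so solutions exist.
Back-substitute for Bézout coefficients:
  1 = 7 - 3·2
  ... = 44·(-155) + 359·(19)
Scale by 122/1 = 122: (u₀, v₀) = (-18910, 2318).
General solution: u = -18910 + 359t, v = 2318 - 44t for integer t.
u ≥ 0: smallest is -18910 mod 359 = 117 (at t = 53), with v = -14.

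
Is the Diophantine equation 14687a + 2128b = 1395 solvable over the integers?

no

gcd(14687, 2128):
  14687 = 6·2128 + 1919
  2128 = 1·1919 + 209
  1919 = 9·209 + 38
  209 = 5·38 + 19
  38 = 2·19
so gcd(14687, 2128) = 19.
19 does not divide 1395 (remainder 8), so no integer solutions.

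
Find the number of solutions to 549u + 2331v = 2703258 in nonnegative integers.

gcd(2331, 549) = 9  (2331 = 4·549 + 135, 549 = 4·135 + 9, 135 = 15·9).
Back-substituting, 549·(17) + 2331·(-4) = 9.
Scale by 300362: one solution is (5106154, -1201448). Reduce u mod 259: (228, 1106).
General: u = 228 + 259t, v = 1106 - 61t.
u ≥ 0 ⇒ t ≥ 0; v ≥ 0 ⇒ t ≤ 18. So t ∈ [0, 18]: 19 solutions.

19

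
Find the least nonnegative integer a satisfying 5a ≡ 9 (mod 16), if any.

5

gcd(16, 5) = 1  (16 = 3*5 + 1, 5 = 5*1).
1 divides 9, so solutions exist.
Back-substituting, 5*(-3) + 16*(1) = 1.
So 5*(-3) ≡ 1 (mod 16); multiply by 9: a ≡ -27 (mod 16).
Smallest nonnegative: a = -27 mod 16 = 5.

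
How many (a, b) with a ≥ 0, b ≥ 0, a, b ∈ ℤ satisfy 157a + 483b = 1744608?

gcd(483, 157) = 1.
By Bézout, 157*(40) + 483*(-13) = 1.
One solution: (480, 3456).
General: a = 480 + 483t, b = 3456 - 157t.
a ≥ 0 ⇒ t ≥ 0; b ≥ 0 ⇒ t ≤ 22. So t ∈ [0, 22]: 23 solutions.

23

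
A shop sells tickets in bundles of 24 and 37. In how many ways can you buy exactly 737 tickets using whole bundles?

Need nonnegative integers with 24j + 37k = 737.
gcd(24, 37) = 1, and 24·(17) + 37·(-11) = 1.
So (j₀, k₀) = (12529, -8107); general j = 12529 + 37t, k = -8107 - 24t.
j ≥ 0 ⇒ t ≥ -338; k ≥ 0 ⇒ t ≤ -338. That's 1 value of t.

1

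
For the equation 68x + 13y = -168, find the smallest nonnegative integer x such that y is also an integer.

9

gcd(68, 13) = 1.
1 divides -168, so solutions exist.
By Bézout, 68*(-4) + 13*(21) = 1.
Scale by -168/1 = -168: (x₀, y₀) = (672, -3528).
General solution: x = 672 + 13t, y = -3528 - 68t for integer t.
x ≥ 0: smallest is 672 mod 13 = 9 (at t = -51), with y = -60.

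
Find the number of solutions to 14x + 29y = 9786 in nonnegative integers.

gcd(29, 14):
  29 = 2*14 + 1
  14 = 14*1
so gcd(29, 14) = 1.
Back-substitute for Bézout coefficients:
  1 = 29 - 2*14
  ... = 14*(-2) + 29*(1)
Scale by 9786: one solution is (-19572, 9786). Reduce x mod 29: (3, 336).
General: x = 3 + 29t, y = 336 - 14t.
x ≥ 0 ⇒ t ≥ 0; y ≥ 0 ⇒ t ≤ 24. So t ∈ [0, 24]: 25 solutions.

25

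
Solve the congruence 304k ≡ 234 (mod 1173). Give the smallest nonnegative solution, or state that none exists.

gcd(1173, 304):
  1173 = 3·304 + 261
  304 = 1·261 + 43
  261 = 6·43 + 3
  43 = 14·3 + 1
  3 = 3·1
so gcd(1173, 304) = 1.
1 divides 234, so solutions exist.
Back-substitute for Bézout coefficients:
  1 = 43 - 14·3
  ... = 304·(382) + 1173·(-99)
So 304·(382) ≡ 1 (mod 1173); multiply by 234: k ≡ 89388 (mod 1173).
Smallest nonnegative: k = 89388 mod 1173 = 240.

240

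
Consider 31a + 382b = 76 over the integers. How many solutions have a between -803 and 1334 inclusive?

6

gcd(382, 31):
  382 = 12·31 + 10
  31 = 3·10 + 1
  10 = 10·1
so gcd(382, 31) = 1.
Back-substitute for Bézout coefficients:
  1 = 31 - 3·10
  ... = 31·(37) + 382·(-3)
Scale by 76: particular solution (2812, -228); reduce a mod 382: (138, -11).
General solution: a = 138 + 382t, b = -11 - 31t for integer t.
-803 ≤ 138 + 382t ≤ 1334 gives t ∈ [-2, 3], which is 6 values.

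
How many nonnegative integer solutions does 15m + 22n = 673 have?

2

gcd(22, 15) = 1.
By Bézout, 15×(3) + 22×(-2) = 1.
One solution: (17, 19).
General: m = 17 + 22t, n = 19 - 15t.
m ≥ 0 ⇒ t ≥ 0; n ≥ 0 ⇒ t ≤ 1. So t ∈ [0, 1]: 2 solutions.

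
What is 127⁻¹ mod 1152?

127

gcd(1152, 127) = 1  (1152 = 9×127 + 9, 127 = 14×9 + 1, 9 = 9×1).
Back-substituting, 127×(127) + 1152×(-14) = 1.
So 127×127 ≡ 1 (mod 1152), and 127 mod 1152 = 127.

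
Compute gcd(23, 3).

gcd(23, 3) = 1  (23 = 7×3 + 2, 3 = 1×2 + 1, 2 = 2×1).

1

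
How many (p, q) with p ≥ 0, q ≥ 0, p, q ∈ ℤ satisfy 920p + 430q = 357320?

9

gcd(920, 430) = 10.
By Bézout, 920×(-7) + 430×(15) = 10.
One solution: (7, 816).
General: p = 7 + 43t, q = 816 - 92t.
p ≥ 0 ⇒ t ≥ 0; q ≥ 0 ⇒ t ≤ 8. So t ∈ [0, 8]: 9 solutions.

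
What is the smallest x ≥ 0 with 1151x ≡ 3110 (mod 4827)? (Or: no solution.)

1546

gcd(4827, 1151) = 1.
1 divides 3110, so solutions exist.
By Bézout, 1151·(671) + 4827·(-160) = 1.
So 1151·(671) ≡ 1 (mod 4827); multiply by 3110: x ≡ 2086810 (mod 4827).
Smallest nonnegative: x = 2086810 mod 4827 = 1546.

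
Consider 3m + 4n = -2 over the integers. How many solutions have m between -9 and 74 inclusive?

21

gcd(4, 3) = 1.
By Bézout, 3×(-1) + 4×(1) = 1.
Particular solution: (2, -2).
General solution: m = 2 + 4t, n = -2 - 3t for integer t.
-9 ≤ 2 + 4t ≤ 74 gives t ∈ [-2, 18], which is 21 values.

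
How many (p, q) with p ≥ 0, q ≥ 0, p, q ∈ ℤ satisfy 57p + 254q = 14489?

gcd(254, 57) = 1.
By Bézout, 57×(-49) + 254×(11) = 1.
One solution: (223, 7).
General: p = 223 + 254t, q = 7 - 57t.
p ≥ 0 ⇒ t ≥ 0; q ≥ 0 ⇒ t ≤ 0. So t ∈ [0, 0]: 1 solution.

1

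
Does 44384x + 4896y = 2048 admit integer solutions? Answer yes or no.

yes

gcd(44384, 4896):
  44384 = 9×4896 + 320
  4896 = 15×320 + 96
  320 = 3×96 + 32
  96 = 3×32
so gcd(44384, 4896) = 32.
32 divides 2048, so integer solutions exist.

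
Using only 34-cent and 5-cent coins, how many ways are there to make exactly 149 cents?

Need nonnegative integers with 34j + 5k = 149.
gcd(34, 5) = 1, and 34·(-1) + 5·(7) = 1.
So (j₀, k₀) = (-149, 1043); general j = -149 + 5t, k = 1043 - 34t.
j ≥ 0 ⇒ t ≥ 30; k ≥ 0 ⇒ t ≤ 30. That's 1 value of t.

1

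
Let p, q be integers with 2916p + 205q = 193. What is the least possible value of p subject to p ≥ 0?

gcd(2916, 205):
  2916 = 14×205 + 46
  205 = 4×46 + 21
  46 = 2×21 + 4
  21 = 5×4 + 1
  4 = 4×1
so gcd(2916, 205) = 1.
1 divides 193, so solutions exist.
Back-substitute for Bézout coefficients:
  1 = 21 - 5×4
  ... = 2916×(-49) + 205×(697)
Scale by 193/1 = 193: (p₀, q₀) = (-9457, 134521).
General solution: p = -9457 + 205t, q = 134521 - 2916t for integer t.
p ≥ 0: smallest is -9457 mod 205 = 178 (at t = 47), with q = -2531.

178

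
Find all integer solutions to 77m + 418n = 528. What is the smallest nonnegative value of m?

gcd(418, 77):
  418 = 5*77 + 33
  77 = 2*33 + 11
  33 = 3*11
so gcd(418, 77) = 11.
11 divides 528, so solutions exist.
Back-substitute for Bézout coefficients:
  11 = 77 - 2*33
  ... = 77*(11) + 418*(-2)
Scale by 528/11 = 48: (m₀, n₀) = (528, -96).
General solution: m = 528 + 38t, n = -96 - 7t for integer t.
m ≥ 0: smallest is 528 mod 38 = 34 (at t = -13), with n = -5.

34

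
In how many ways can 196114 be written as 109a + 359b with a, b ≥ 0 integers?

gcd(359, 109) = 1  (359 = 3*109 + 32, 109 = 3*32 + 13, 32 = 2*13 + 6, 13 = 2*6 + 1, 6 = 6*1).
Back-substituting, 109*(56) + 359*(-17) = 1.
Scale by 196114: one solution is (10982384, -3333938). Reduce a mod 359: (215, 481).
General: a = 215 + 359t, b = 481 - 109t.
a ≥ 0 ⇒ t ≥ 0; b ≥ 0 ⇒ t ≤ 4. So t ∈ [0, 4]: 5 solutions.

5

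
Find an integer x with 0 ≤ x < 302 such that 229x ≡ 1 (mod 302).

91

gcd(302, 229) = 1.
By Bézout, 229×(91) + 302×(-69) = 1.
So 229×91 ≡ 1 (mod 302), and 91 mod 302 = 91.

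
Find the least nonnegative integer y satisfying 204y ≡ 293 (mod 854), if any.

no solution

gcd(854, 204):
  854 = 4*204 + 38
  204 = 5*38 + 14
  38 = 2*14 + 10
  14 = 1*10 + 4
  10 = 2*4 + 2
  4 = 2*2
so gcd(854, 204) = 2.
2 does not divide 293, so the congruence has no solution.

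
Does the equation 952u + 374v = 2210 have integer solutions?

gcd(952, 374) = 34  (952 = 2*374 + 204, 374 = 1*204 + 170, 204 = 1*170 + 34, 170 = 5*34).
34 divides 2210, so integer solutions exist.

yes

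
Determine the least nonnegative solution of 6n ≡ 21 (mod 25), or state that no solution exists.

16

gcd(25, 6) = 1  (25 = 4*6 + 1, 6 = 6*1).
1 divides 21, so solutions exist.
Back-substituting, 6*(-4) + 25*(1) = 1.
So 6*(-4) ≡ 1 (mod 25); multiply by 21: n ≡ -84 (mod 25).
Smallest nonnegative: n = -84 mod 25 = 16.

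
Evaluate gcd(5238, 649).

gcd(5238, 649):
  5238 = 8×649 + 46
  649 = 14×46 + 5
  46 = 9×5 + 1
  5 = 5×1
so gcd(5238, 649) = 1.

1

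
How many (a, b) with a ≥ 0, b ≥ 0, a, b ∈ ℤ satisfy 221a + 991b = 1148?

0

gcd(991, 221) = 1.
By Bézout, 221·(426) + 991·(-95) = 1.
One solution: (485, -107).
General: a = 485 + 991t, b = -107 - 221t.
a ≥ 0 ⇒ t ≥ 0; b ≥ 0 ⇒ t ≤ -1. So t ∈ [0, -1]: 0 solutions.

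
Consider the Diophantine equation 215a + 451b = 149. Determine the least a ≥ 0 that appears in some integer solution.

265

gcd(451, 215) = 1.
1 divides 149, so solutions exist.
By Bézout, 215×(-86) + 451×(41) = 1.
Scale by 149/1 = 149: (a₀, b₀) = (-12814, 6109).
General solution: a = -12814 + 451t, b = 6109 - 215t for integer t.
a ≥ 0: smallest is -12814 mod 451 = 265 (at t = 29), with b = -126.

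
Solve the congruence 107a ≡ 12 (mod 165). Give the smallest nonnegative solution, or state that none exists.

gcd(165, 107) = 1  (165 = 1*107 + 58, 107 = 1*58 + 49, 58 = 1*49 + 9, 49 = 5*9 + 4, 9 = 2*4 + 1, 4 = 4*1).
1 divides 12, so solutions exist.
Back-substituting, 107*(-37) + 165*(24) = 1.
So 107*(-37) ≡ 1 (mod 165); multiply by 12: a ≡ -444 (mod 165).
Smallest nonnegative: a = -444 mod 165 = 51.

51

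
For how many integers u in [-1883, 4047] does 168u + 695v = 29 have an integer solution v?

gcd(695, 168) = 1  (695 = 4*168 + 23, 168 = 7*23 + 7, 23 = 3*7 + 2, 7 = 3*2 + 1, 2 = 2*1).
Back-substituting, 168*(302) + 695*(-73) = 1.
Scale by 29: particular solution (8758, -2117); reduce u mod 695: (418, -101).
General solution: u = 418 + 695t, v = -101 - 168t for integer t.
-1883 ≤ 418 + 695t ≤ 4047 gives t ∈ [-3, 5], which is 9 values.

9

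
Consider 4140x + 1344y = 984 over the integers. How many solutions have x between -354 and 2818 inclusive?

28

gcd(4140, 1344):
  4140 = 3*1344 + 108
  1344 = 12*108 + 48
  108 = 2*48 + 12
  48 = 4*12
so gcd(4140, 1344) = 12.
Back-substitute for Bézout coefficients:
  12 = 108 - 2*48
  ... = 4140*(25) + 1344*(-77)
Scale by 82: particular solution (2050, -6314); reduce x mod 112: (34, -104).
General solution: x = 34 + 112t, y = -104 - 345t for integer t.
-354 ≤ 34 + 112t ≤ 2818 gives t ∈ [-3, 24], which is 28 values.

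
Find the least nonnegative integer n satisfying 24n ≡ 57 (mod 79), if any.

32

gcd(79, 24):
  79 = 3*24 + 7
  24 = 3*7 + 3
  7 = 2*3 + 1
  3 = 3*1
so gcd(79, 24) = 1.
1 divides 57, so solutions exist.
Back-substitute for Bézout coefficients:
  1 = 7 - 2*3
  ... = 24*(-23) + 79*(7)
So 24*(-23) ≡ 1 (mod 79); multiply by 57: n ≡ -1311 (mod 79).
Smallest nonnegative: n = -1311 mod 79 = 32.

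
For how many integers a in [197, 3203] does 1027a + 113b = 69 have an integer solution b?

gcd(1027, 113):
  1027 = 9×113 + 10
  113 = 11×10 + 3
  10 = 3×3 + 1
  3 = 3×1
so gcd(1027, 113) = 1.
Back-substitute for Bézout coefficients:
  1 = 10 - 3×3
  ... = 1027×(34) + 113×(-309)
Scale by 69: particular solution (2346, -21321); reduce a mod 113: (86, -781).
General solution: a = 86 + 113t, b = -781 - 1027t for integer t.
197 ≤ 86 + 113t ≤ 3203 gives t ∈ [1, 27], which is 27 values.

27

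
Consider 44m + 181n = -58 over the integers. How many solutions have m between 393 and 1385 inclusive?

gcd(181, 44) = 1.
By Bézout, 44×(-37) + 181×(9) = 1.
Particular solution: (155, -38).
General solution: m = 155 + 181t, n = -38 - 44t for integer t.
393 ≤ 155 + 181t ≤ 1385 gives t ∈ [2, 6], which is 5 values.

5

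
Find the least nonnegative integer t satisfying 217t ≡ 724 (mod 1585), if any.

gcd(1585, 217):
  1585 = 7×217 + 66
  217 = 3×66 + 19
  66 = 3×19 + 9
  19 = 2×9 + 1
  9 = 9×1
so gcd(1585, 217) = 1.
1 divides 724, so solutions exist.
Back-substitute for Bézout coefficients:
  1 = 19 - 2×9
  ... = 217×(168) + 1585×(-23)
So 217×(168) ≡ 1 (mod 1585); multiply by 724: t ≡ 121632 (mod 1585).
Smallest nonnegative: t = 121632 mod 1585 = 1172.

1172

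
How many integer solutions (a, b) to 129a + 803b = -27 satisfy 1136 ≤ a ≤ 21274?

25

gcd(803, 129) = 1.
By Bézout, 129×(249) + 803×(-40) = 1.
Particular solution: (504, -81).
General solution: a = 504 + 803t, b = -81 - 129t for integer t.
1136 ≤ 504 + 803t ≤ 21274 gives t ∈ [1, 25], which is 25 values.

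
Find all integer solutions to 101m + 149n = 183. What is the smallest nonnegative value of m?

gcd(149, 101):
  149 = 1·101 + 48
  101 = 2·48 + 5
  48 = 9·5 + 3
  5 = 1·3 + 2
  3 = 1·2 + 1
  2 = 2·1
so gcd(149, 101) = 1.
1 divides 183, so solutions exist.
Back-substitute for Bézout coefficients:
  1 = 3 - 1·2
  ... = 101·(-59) + 149·(40)
Scale by 183/1 = 183: (m₀, n₀) = (-10797, 7320).
General solution: m = -10797 + 149t, n = 7320 - 101t for integer t.
m ≥ 0: smallest is -10797 mod 149 = 80 (at t = 73), with n = -53.

80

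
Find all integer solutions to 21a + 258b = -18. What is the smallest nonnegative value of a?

36

gcd(258, 21) = 3  (258 = 12·21 + 6, 21 = 3·6 + 3, 6 = 2·3).
3 divides -18, so solutions exist.
Back-substituting, 21·(37) + 258·(-3) = 3.
Scale by -18/3 = -6: (a₀, b₀) = (-222, 18).
General solution: a = -222 + 86t, b = 18 - 7t for integer t.
a ≥ 0: smallest is -222 mod 86 = 36 (at t = 3), with b = -3.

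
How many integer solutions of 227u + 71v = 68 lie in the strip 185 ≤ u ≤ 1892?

24

gcd(227, 71) = 1.
By Bézout, 227×(-5) + 71×(16) = 1.
Particular solution: (15, -47).
General solution: u = 15 + 71t, v = -47 - 227t for integer t.
185 ≤ 15 + 71t ≤ 1892 gives t ∈ [3, 26], which is 24 values.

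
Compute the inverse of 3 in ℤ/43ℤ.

29

gcd(43, 3):
  43 = 14*3 + 1
  3 = 3*1
so gcd(43, 3) = 1.
Back-substitute for Bézout coefficients:
  1 = 43 - 14*3
  ... = 3*(-14) + 43*(1)
So 3*-14 ≡ 1 (mod 43), and -14 mod 43 = 29.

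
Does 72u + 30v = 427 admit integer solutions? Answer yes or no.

gcd(72, 30) = 6  (72 = 2×30 + 12, 30 = 2×12 + 6, 12 = 2×6).
6 does not divide 427 (remainder 1), so no integer solutions.

no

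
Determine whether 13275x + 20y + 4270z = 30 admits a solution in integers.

yes

gcd(13275, 20) = 5  (13275 = 663·20 + 15, 20 = 1·15 + 5, 15 = 3·5).
gcd(5, 4270) = 5.
5 divides 30, so integer solutions exist.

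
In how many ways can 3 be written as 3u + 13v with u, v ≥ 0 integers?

1

gcd(13, 3):
  13 = 4·3 + 1
  3 = 3·1
so gcd(13, 3) = 1.
Back-substitute for Bézout coefficients:
  1 = 13 - 4·3
  ... = 3·(-4) + 13·(1)
Scale by 3: one solution is (-12, 3). Reduce u mod 13: (1, 0).
General: u = 1 + 13t, v = 0 - 3t.
u ≥ 0 ⇒ t ≥ 0; v ≥ 0 ⇒ t ≤ 0. So t ∈ [0, 0]: 1 solution.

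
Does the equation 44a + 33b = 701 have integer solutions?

no

gcd(44, 33) = 11.
11 does not divide 701 (remainder 8), so no integer solutions.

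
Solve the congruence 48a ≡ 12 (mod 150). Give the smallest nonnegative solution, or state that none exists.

gcd(150, 48) = 6.
6 divides 12, so solutions exist.
By Bézout, 48·(-3) + 150·(1) = 6.
So 48·(-3) ≡ 6 (mod 150); multiply by 2: a ≡ -6 (mod 25).
Smallest nonnegative: a = -6 mod 25 = 19.

19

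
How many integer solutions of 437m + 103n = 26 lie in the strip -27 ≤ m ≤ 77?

1

gcd(437, 103) = 1.
By Bézout, 437*(33) + 103*(-140) = 1.
Particular solution: (34, -144).
General solution: m = 34 + 103t, n = -144 - 437t for integer t.
-27 ≤ 34 + 103t ≤ 77 gives t ∈ [0, 0], which is 1 value.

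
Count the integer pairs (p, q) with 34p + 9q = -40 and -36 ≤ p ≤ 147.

21

gcd(34, 9):
  34 = 3*9 + 7
  9 = 1*7 + 2
  7 = 3*2 + 1
  2 = 2*1
so gcd(34, 9) = 1.
Back-substitute for Bézout coefficients:
  1 = 7 - 3*2
  ... = 34*(4) + 9*(-15)
Scale by -40: particular solution (-160, 600); reduce p mod 9: (2, -12).
General solution: p = 2 + 9t, q = -12 - 34t for integer t.
-36 ≤ 2 + 9t ≤ 147 gives t ∈ [-4, 16], which is 21 values.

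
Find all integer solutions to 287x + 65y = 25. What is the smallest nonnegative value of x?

gcd(287, 65) = 1  (287 = 4×65 + 27, 65 = 2×27 + 11, 27 = 2×11 + 5, 11 = 2×5 + 1, 5 = 5×1).
1 divides 25, so solutions exist.
Back-substituting, 287×(-12) + 65×(53) = 1.
Scale by 25/1 = 25: (x₀, y₀) = (-300, 1325).
General solution: x = -300 + 65t, y = 1325 - 287t for integer t.
x ≥ 0: smallest is -300 mod 65 = 25 (at t = 5), with y = -110.

25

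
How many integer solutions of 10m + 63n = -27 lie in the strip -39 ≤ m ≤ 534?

gcd(63, 10) = 1  (63 = 6·10 + 3, 10 = 3·3 + 1, 3 = 3·1).
Back-substituting, 10·(19) + 63·(-3) = 1.
Scale by -27: particular solution (-513, 81); reduce m mod 63: (54, -9).
General solution: m = 54 + 63t, n = -9 - 10t for integer t.
-39 ≤ 54 + 63t ≤ 534 gives t ∈ [-1, 7], which is 9 values.

9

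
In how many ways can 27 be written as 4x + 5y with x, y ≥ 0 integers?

gcd(5, 4):
  5 = 1×4 + 1
  4 = 4×1
so gcd(5, 4) = 1.
Back-substitute for Bézout coefficients:
  1 = 5 - 1×4
  ... = 4×(-1) + 5×(1)
Scale by 27: one solution is (-27, 27). Reduce x mod 5: (3, 3).
General: x = 3 + 5t, y = 3 - 4t.
x ≥ 0 ⇒ t ≥ 0; y ≥ 0 ⇒ t ≤ 0. So t ∈ [0, 0]: 1 solution.

1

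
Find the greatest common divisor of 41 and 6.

gcd(41, 6) = 1  (41 = 6*6 + 5, 6 = 1*5 + 1, 5 = 5*1).

1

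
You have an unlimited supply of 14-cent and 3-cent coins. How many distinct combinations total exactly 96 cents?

Need nonnegative integers with 14j + 3k = 96.
gcd(14, 3) = 1, and 14·(-1) + 3·(5) = 1.
So (j₀, k₀) = (-96, 480); general j = -96 + 3t, k = 480 - 14t.
j ≥ 0 ⇒ t ≥ 32; k ≥ 0 ⇒ t ≤ 34. That's 3 values of t.

3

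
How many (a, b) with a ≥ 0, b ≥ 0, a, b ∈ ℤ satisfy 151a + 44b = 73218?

11

gcd(151, 44) = 1.
By Bézout, 151*(7) + 44*(-24) = 1.
One solution: (14, 1616).
General: a = 14 + 44t, b = 1616 - 151t.
a ≥ 0 ⇒ t ≥ 0; b ≥ 0 ⇒ t ≤ 10. So t ∈ [0, 10]: 11 solutions.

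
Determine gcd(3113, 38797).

gcd(38797, 3113):
  38797 = 12·3113 + 1441
  3113 = 2·1441 + 231
  1441 = 6·231 + 55
  231 = 4·55 + 11
  55 = 5·11
so gcd(38797, 3113) = 11.

11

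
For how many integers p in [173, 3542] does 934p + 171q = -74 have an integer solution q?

gcd(934, 171):
  934 = 5·171 + 79
  171 = 2·79 + 13
  79 = 6·13 + 1
  13 = 13·1
so gcd(934, 171) = 1.
Back-substitute for Bézout coefficients:
  1 = 79 - 6·13
  ... = 934·(13) + 171·(-71)
Scale by -74: particular solution (-962, 5254); reduce p mod 171: (64, -350).
General solution: p = 64 + 171t, q = -350 - 934t for integer t.
173 ≤ 64 + 171t ≤ 3542 gives t ∈ [1, 20], which is 20 values.

20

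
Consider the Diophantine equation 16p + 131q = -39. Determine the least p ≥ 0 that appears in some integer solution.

104

gcd(131, 16):
  131 = 8*16 + 3
  16 = 5*3 + 1
  3 = 3*1
so gcd(131, 16) = 1.
1 divides -39, so solutions exist.
Back-substitute for Bézout coefficients:
  1 = 16 - 5*3
  ... = 16*(41) + 131*(-5)
Scale by -39/1 = -39: (p₀, q₀) = (-1599, 195).
General solution: p = -1599 + 131t, q = 195 - 16t for integer t.
p ≥ 0: smallest is -1599 mod 131 = 104 (at t = 13), with q = -13.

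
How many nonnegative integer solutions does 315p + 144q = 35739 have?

8

gcd(315, 144) = 9.
By Bézout, 315·(-5) + 144·(11) = 9.
One solution: (1, 246).
General: p = 1 + 16t, q = 246 - 35t.
p ≥ 0 ⇒ t ≥ 0; q ≥ 0 ⇒ t ≤ 7. So t ∈ [0, 7]: 8 solutions.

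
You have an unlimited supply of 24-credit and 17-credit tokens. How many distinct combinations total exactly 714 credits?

2

Need nonnegative integers with 24j + 17k = 714.
gcd(24, 17) = 1, and 24·(5) + 17·(-7) = 1.
So (j₀, k₀) = (3570, -4998); general j = 3570 + 17t, k = -4998 - 24t.
j ≥ 0 ⇒ t ≥ -210; k ≥ 0 ⇒ t ≤ -209. That's 2 values of t.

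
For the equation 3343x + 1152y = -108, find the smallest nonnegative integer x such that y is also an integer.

684

gcd(3343, 1152):
  3343 = 2·1152 + 1039
  1152 = 1·1039 + 113
  1039 = 9·113 + 22
  113 = 5·22 + 3
  22 = 7·3 + 1
  3 = 3·1
so gcd(3343, 1152) = 1.
1 divides -108, so solutions exist.
Back-substitute for Bézout coefficients:
  1 = 22 - 7·3
  ... = 3343·(367) + 1152·(-1065)
Scale by -108/1 = -108: (x₀, y₀) = (-39636, 115020).
General solution: x = -39636 + 1152t, y = 115020 - 3343t for integer t.
x ≥ 0: smallest is -39636 mod 1152 = 684 (at t = 35), with y = -1985.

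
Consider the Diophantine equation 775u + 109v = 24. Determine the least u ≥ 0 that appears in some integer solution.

gcd(775, 109):
  775 = 7×109 + 12
  109 = 9×12 + 1
  12 = 12×1
so gcd(775, 109) = 1.
1 divides 24, so solutions exist.
Back-substitute for Bézout coefficients:
  1 = 109 - 9×12
  ... = 775×(-9) + 109×(64)
Scale by 24/1 = 24: (u₀, v₀) = (-216, 1536).
General solution: u = -216 + 109t, v = 1536 - 775t for integer t.
u ≥ 0: smallest is -216 mod 109 = 2 (at t = 2), with v = -14.

2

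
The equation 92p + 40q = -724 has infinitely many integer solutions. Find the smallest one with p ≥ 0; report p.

3

gcd(92, 40):
  92 = 2·40 + 12
  40 = 3·12 + 4
  12 = 3·4
so gcd(92, 40) = 4.
4 divides -724, so solutions exist.
Back-substitute for Bézout coefficients:
  4 = 40 - 3·12
  ... = 92·(-3) + 40·(7)
Scale by -724/4 = -181: (p₀, q₀) = (543, -1267).
General solution: p = 543 + 10t, q = -1267 - 23t for integer t.
p ≥ 0: smallest is 543 mod 10 = 3 (at t = -54), with q = -25.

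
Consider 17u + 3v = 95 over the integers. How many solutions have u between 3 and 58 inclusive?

19

gcd(17, 3):
  17 = 5×3 + 2
  3 = 1×2 + 1
  2 = 2×1
so gcd(17, 3) = 1.
Back-substitute for Bézout coefficients:
  1 = 3 - 1×2
  ... = 17×(-1) + 3×(6)
Scale by 95: particular solution (-95, 570); reduce u mod 3: (1, 26).
General solution: u = 1 + 3t, v = 26 - 17t for integer t.
3 ≤ 1 + 3t ≤ 58 gives t ∈ [1, 19], which is 19 values.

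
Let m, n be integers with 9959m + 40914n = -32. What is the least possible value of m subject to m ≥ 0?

gcd(40914, 9959) = 1.
1 divides -32, so solutions exist.
By Bézout, 9959×(-5731) + 40914×(1395) = 1.
Scale by -32/1 = -32: (m₀, n₀) = (183392, -44640).
General solution: m = 183392 + 40914t, n = -44640 - 9959t for integer t.
m ≥ 0: smallest is 183392 mod 40914 = 19736 (at t = -4), with n = -4804.

19736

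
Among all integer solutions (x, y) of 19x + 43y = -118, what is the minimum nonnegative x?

gcd(43, 19):
  43 = 2*19 + 5
  19 = 3*5 + 4
  5 = 1*4 + 1
  4 = 4*1
so gcd(43, 19) = 1.
1 divides -118, so solutions exist.
Back-substitute for Bézout coefficients:
  1 = 5 - 1*4
  ... = 19*(-9) + 43*(4)
Scale by -118/1 = -118: (x₀, y₀) = (1062, -472).
General solution: x = 1062 + 43t, y = -472 - 19t for integer t.
x ≥ 0: smallest is 1062 mod 43 = 30 (at t = -24), with y = -16.

30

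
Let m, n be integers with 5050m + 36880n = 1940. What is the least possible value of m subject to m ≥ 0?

gcd(36880, 5050) = 10  (36880 = 7*5050 + 1530, 5050 = 3*1530 + 460, 1530 = 3*460 + 150, 460 = 3*150 + 10, 150 = 15*10).
10 divides 1940, so solutions exist.
Back-substituting, 5050*(241) + 36880*(-33) = 10.
Scale by 1940/10 = 194: (m₀, n₀) = (46754, -6402).
General solution: m = 46754 + 3688t, n = -6402 - 505t for integer t.
m ≥ 0: smallest is 46754 mod 3688 = 2498 (at t = -12), with n = -342.

2498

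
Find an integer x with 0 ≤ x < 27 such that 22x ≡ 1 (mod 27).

16

gcd(27, 22) = 1  (27 = 1×22 + 5, 22 = 4×5 + 2, 5 = 2×2 + 1, 2 = 2×1).
Back-substituting, 22×(-11) + 27×(9) = 1.
So 22×-11 ≡ 1 (mod 27), and -11 mod 27 = 16.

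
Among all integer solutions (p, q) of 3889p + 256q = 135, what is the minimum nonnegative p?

gcd(3889, 256) = 1.
1 divides 135, so solutions exist.
By Bézout, 3889·(-47) + 256·(714) = 1.
Scale by 135/1 = 135: (p₀, q₀) = (-6345, 96390).
General solution: p = -6345 + 256t, q = 96390 - 3889t for integer t.
p ≥ 0: smallest is -6345 mod 256 = 55 (at t = 25), with q = -835.

55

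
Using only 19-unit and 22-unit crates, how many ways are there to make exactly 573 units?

Need nonnegative integers with 19j + 22k = 573.
gcd(19, 22) = 1, and 19·(7) + 22·(-6) = 1.
So (j₀, k₀) = (4011, -3438); general j = 4011 + 22t, k = -3438 - 19t.
j ≥ 0 ⇒ t ≥ -182; k ≥ 0 ⇒ t ≤ -181. That's 2 values of t.

2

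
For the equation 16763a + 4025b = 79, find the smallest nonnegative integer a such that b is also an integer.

gcd(16763, 4025) = 1.
1 divides 79, so solutions exist.
By Bézout, 16763·(1627) + 4025·(-6776) = 1.
Scale by 79/1 = 79: (a₀, b₀) = (128533, -535304).
General solution: a = 128533 + 4025t, b = -535304 - 16763t for integer t.
a ≥ 0: smallest is 128533 mod 4025 = 3758 (at t = -31), with b = -15651.

3758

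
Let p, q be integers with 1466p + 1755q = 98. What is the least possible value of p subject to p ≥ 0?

gcd(1755, 1466):
  1755 = 1×1466 + 289
  1466 = 5×289 + 21
  289 = 13×21 + 16
  21 = 1×16 + 5
  16 = 3×5 + 1
  5 = 5×1
so gcd(1755, 1466) = 1.
1 divides 98, so solutions exist.
Back-substitute for Bézout coefficients:
  1 = 16 - 3×5
  ... = 1466×(-334) + 1755×(279)
Scale by 98/1 = 98: (p₀, q₀) = (-32732, 27342).
General solution: p = -32732 + 1755t, q = 27342 - 1466t for integer t.
p ≥ 0: smallest is -32732 mod 1755 = 613 (at t = 19), with q = -512.

613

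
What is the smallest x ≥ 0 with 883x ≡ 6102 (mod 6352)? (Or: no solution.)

3762

gcd(6352, 883):
  6352 = 7*883 + 171
  883 = 5*171 + 28
  171 = 6*28 + 3
  28 = 9*3 + 1
  3 = 3*1
so gcd(6352, 883) = 1.
1 divides 6102, so solutions exist.
Back-substitute for Bézout coefficients:
  1 = 28 - 9*3
  ... = 883*(2043) + 6352*(-284)
So 883*(2043) ≡ 1 (mod 6352); multiply by 6102: x ≡ 12466386 (mod 6352).
Smallest nonnegative: x = 12466386 mod 6352 = 3762.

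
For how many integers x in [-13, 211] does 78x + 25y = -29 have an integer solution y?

gcd(78, 25) = 1  (78 = 3*25 + 3, 25 = 8*3 + 1, 3 = 3*1).
Back-substituting, 78*(-8) + 25*(25) = 1.
Scale by -29: particular solution (232, -725); reduce x mod 25: (7, -23).
General solution: x = 7 + 25t, y = -23 - 78t for integer t.
-13 ≤ 7 + 25t ≤ 211 gives t ∈ [0, 8], which is 9 values.

9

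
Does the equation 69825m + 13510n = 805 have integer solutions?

yes

gcd(69825, 13510) = 35  (69825 = 5·13510 + 2275, 13510 = 5·2275 + 2135, 2275 = 1·2135 + 140, 2135 = 15·140 + 35, 140 = 4·35).
35 divides 805, so integer solutions exist.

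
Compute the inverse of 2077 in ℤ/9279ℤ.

7492

gcd(9279, 2077):
  9279 = 4×2077 + 971
  2077 = 2×971 + 135
  971 = 7×135 + 26
  135 = 5×26 + 5
  26 = 5×5 + 1
  5 = 5×1
so gcd(9279, 2077) = 1.
Back-substitute for Bézout coefficients:
  1 = 26 - 5×5
  ... = 2077×(-1787) + 9279×(400)
So 2077×-1787 ≡ 1 (mod 9279), and -1787 mod 9279 = 7492.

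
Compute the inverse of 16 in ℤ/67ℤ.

gcd(67, 16) = 1  (67 = 4×16 + 3, 16 = 5×3 + 1, 3 = 3×1).
Back-substituting, 16×(21) + 67×(-5) = 1.
So 16×21 ≡ 1 (mod 67), and 21 mod 67 = 21.

21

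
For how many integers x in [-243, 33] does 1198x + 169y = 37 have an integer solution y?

gcd(1198, 169) = 1  (1198 = 7×169 + 15, 169 = 11×15 + 4, 15 = 3×4 + 3, 4 = 1×3 + 1, 3 = 3×1).
Back-substituting, 1198×(-45) + 169×(319) = 1.
Scale by 37: particular solution (-1665, 11803); reduce x mod 169: (25, -177).
General solution: x = 25 + 169t, y = -177 - 1198t for integer t.
-243 ≤ 25 + 169t ≤ 33 gives t ∈ [-1, 0], which is 2 values.

2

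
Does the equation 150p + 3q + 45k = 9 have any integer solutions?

gcd(150, 3):
  150 = 50×3
so gcd(150, 3) = 3.
gcd(3, 45) = 3.
3 divides 9, so integer solutions exist.

yes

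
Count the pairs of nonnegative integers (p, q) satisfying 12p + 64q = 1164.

7

gcd(64, 12):
  64 = 5*12 + 4
  12 = 3*4
so gcd(64, 12) = 4.
Back-substitute for Bézout coefficients:
  4 = 64 - 5*12
  ... = 12*(-5) + 64*(1)
Scale by 291: one solution is (-1455, 291). Reduce p mod 16: (1, 18).
General: p = 1 + 16t, q = 18 - 3t.
p ≥ 0 ⇒ t ≥ 0; q ≥ 0 ⇒ t ≤ 6. So t ∈ [0, 6]: 7 solutions.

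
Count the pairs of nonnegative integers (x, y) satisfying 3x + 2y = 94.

gcd(3, 2) = 1  (3 = 1·2 + 1, 2 = 2·1).
Back-substituting, 3·(1) + 2·(-1) = 1.
Scale by 94: one solution is (94, -94). Reduce x mod 2: (0, 47).
General: x = 0 + 2t, y = 47 - 3t.
x ≥ 0 ⇒ t ≥ 0; y ≥ 0 ⇒ t ≤ 15. So t ∈ [0, 15]: 16 solutions.

16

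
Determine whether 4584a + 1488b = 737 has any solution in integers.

gcd(4584, 1488):
  4584 = 3*1488 + 120
  1488 = 12*120 + 48
  120 = 2*48 + 24
  48 = 2*24
so gcd(4584, 1488) = 24.
24 does not divide 737 (remainder 17), so no integer solutions.

no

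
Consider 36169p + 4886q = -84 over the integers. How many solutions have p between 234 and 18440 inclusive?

gcd(36169, 4886) = 7.
By Bézout, 36169·(-77) + 4886·(570) = 7.
Particular solution: (226, -1673).
General solution: p = 226 + 698t, q = -1673 - 5167t for integer t.
234 ≤ 226 + 698t ≤ 18440 gives t ∈ [1, 26], which is 26 values.

26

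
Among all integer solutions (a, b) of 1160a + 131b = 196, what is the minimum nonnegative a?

100

gcd(1160, 131) = 1.
1 divides 196, so solutions exist.
By Bézout, 1160·(62) + 131·(-549) = 1.
Scale by 196/1 = 196: (a₀, b₀) = (12152, -107604).
General solution: a = 12152 + 131t, b = -107604 - 1160t for integer t.
a ≥ 0: smallest is 12152 mod 131 = 100 (at t = -92), with b = -884.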